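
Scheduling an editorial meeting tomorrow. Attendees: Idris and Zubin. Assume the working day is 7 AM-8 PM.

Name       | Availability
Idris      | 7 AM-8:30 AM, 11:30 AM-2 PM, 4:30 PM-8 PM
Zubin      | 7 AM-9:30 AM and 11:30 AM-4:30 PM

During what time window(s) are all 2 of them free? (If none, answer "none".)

07:00-08:30, 11:30-14:00

Idris ∩ Zubin: 07:00-08:30, 11:30-14:00.
Those are the intersection windows.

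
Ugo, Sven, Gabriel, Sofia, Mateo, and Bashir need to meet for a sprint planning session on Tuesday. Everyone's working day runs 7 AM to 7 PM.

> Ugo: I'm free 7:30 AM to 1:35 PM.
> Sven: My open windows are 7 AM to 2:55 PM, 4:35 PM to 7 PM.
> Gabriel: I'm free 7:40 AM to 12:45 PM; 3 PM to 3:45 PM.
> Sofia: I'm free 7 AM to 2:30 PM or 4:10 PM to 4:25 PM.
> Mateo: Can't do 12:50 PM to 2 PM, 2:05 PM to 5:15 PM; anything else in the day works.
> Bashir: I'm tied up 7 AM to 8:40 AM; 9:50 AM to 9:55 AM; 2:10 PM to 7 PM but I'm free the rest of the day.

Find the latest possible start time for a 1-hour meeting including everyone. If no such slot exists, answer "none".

Ugo free: 07:30-13:35.
Sven free: 07:00-14:55, 16:35-19:00.
Gabriel free: 07:40-12:45, 15:00-15:45.
Sofia free: 07:00-14:30, 16:10-16:25.
Mateo free: 07:00-12:50, 14:00-14:05, 17:15-19:00 (invert busy blocks within the working day).
Bashir free: 08:40-09:50, 09:55-14:10 (invert busy blocks within the working day).
Ugo ∩ Sven: 07:30-13:35.
Ugo ∩ Sven ∩ Gabriel: 07:40-12:45.
Ugo ∩ Sven ∩ Gabriel ∩ Sofia: 07:40-12:45.
Ugo ∩ Sven ∩ Gabriel ∩ Sofia ∩ Mateo: 07:40-12:45.
Ugo ∩ Sven ∩ Gabriel ∩ Sofia ∩ Mateo ∩ Bashir: 08:40-09:50, 09:55-12:45.
The last common window of at least 60 minutes is 09:55-12:45; a 60-minute meeting can start as late as 11:45 and still end by 12:45.

11:45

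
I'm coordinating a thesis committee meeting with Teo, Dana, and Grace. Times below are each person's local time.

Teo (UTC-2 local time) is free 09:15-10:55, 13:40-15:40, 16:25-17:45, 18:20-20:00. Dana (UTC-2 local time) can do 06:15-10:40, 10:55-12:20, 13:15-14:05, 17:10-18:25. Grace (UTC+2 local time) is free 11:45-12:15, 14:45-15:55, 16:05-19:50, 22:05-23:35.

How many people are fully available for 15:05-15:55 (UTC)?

Teo in UTC: 11:15-12:55, 15:40-17:40, 18:25-19:45, 20:20-22:00 (add 2h to convert from UTC-2).
Dana in UTC: 08:15-12:40, 12:55-14:20, 15:15-16:05, 19:10-20:25 (add 2h to convert from UTC-2).
Grace in UTC: 09:45-10:15, 12:45-13:55, 14:05-17:50, 20:05-21:35 (subtract 2h to convert from UTC+2).
Grace can make the full 15:05-15:55 slot — that's 1.

1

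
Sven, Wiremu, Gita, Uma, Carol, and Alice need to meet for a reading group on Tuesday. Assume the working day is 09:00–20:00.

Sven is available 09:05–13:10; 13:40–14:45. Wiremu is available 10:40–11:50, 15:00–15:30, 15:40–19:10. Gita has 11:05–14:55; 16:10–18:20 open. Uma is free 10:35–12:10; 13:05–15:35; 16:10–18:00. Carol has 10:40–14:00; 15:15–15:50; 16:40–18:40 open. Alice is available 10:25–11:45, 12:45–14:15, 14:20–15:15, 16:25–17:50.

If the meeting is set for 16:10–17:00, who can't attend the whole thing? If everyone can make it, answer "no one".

Alice, Carol, Sven

Sven: not fully free for 16:10-17:00. Wiremu: free for 16:10-17:00. Gita: free for 16:10-17:00. Uma: free for 16:10-17:00. Carol: not fully free for 16:10-17:00. Alice: not fully free for 16:10-17:00.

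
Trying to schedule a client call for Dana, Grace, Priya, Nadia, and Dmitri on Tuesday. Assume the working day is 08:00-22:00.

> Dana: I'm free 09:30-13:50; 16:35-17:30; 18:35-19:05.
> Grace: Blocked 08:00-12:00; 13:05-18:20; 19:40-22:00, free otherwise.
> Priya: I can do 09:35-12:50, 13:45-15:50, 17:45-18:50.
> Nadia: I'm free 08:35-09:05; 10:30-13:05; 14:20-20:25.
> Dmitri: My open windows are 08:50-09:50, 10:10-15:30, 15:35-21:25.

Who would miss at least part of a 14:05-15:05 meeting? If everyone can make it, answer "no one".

Dana, Grace, Nadia

Dana free: 09:30-13:50, 16:35-17:30, 18:35-19:05.
Grace free: 12:00-13:05, 18:20-19:40 (invert busy blocks within the working day).
Priya free: 09:35-12:50, 13:45-15:50, 17:45-18:50.
Nadia free: 08:35-09:05, 10:30-13:05, 14:20-20:25.
Dmitri free: 08:50-09:50, 10:10-15:30, 15:35-21:25.
Dana: not fully free for 14:05-15:05. Grace: not fully free for 14:05-15:05. Priya: free for 14:05-15:05. Nadia: not fully free for 14:05-15:05. Dmitri: free for 14:05-15:05.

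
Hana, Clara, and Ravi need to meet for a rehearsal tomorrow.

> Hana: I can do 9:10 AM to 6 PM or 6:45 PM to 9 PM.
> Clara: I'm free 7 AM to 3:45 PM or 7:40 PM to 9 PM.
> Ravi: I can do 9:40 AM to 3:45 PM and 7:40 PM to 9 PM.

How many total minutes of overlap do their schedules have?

Hana ∩ Clara: 09:10-15:45, 19:40-21:00.
Hana ∩ Clara ∩ Ravi: 09:40-15:45, 19:40-21:00.
So the common availability across everyone is 09:40-15:45, 19:40-21:00.
Summing the common windows: 365 + 80 = 445 minutes.

445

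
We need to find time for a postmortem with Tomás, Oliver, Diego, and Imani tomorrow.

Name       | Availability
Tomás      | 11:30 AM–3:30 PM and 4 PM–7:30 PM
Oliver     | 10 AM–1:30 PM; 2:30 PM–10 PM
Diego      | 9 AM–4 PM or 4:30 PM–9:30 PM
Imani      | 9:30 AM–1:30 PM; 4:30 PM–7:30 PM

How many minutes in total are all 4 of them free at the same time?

300

Tomás ∩ Oliver: 11:30-13:30, 14:30-15:30, 16:00-19:30.
Tomás ∩ Oliver ∩ Diego: 11:30-13:30, 14:30-15:30, 16:30-19:30.
Tomás ∩ Oliver ∩ Diego ∩ Imani: 11:30-13:30, 16:30-19:30.
Summing the common windows: 120 + 180 = 300 minutes.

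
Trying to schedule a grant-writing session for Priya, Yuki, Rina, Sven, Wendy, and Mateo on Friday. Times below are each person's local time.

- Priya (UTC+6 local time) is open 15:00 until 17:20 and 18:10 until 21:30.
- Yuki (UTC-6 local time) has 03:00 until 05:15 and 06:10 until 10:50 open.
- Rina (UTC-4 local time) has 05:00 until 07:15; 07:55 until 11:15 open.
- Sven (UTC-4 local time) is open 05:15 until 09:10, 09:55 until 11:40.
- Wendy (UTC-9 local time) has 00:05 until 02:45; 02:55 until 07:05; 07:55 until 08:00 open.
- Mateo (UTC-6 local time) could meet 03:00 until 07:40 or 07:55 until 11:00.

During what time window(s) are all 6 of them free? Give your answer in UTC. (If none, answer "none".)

09:15-11:15, 12:10-13:10, 13:55-15:15

Priya in UTC: 09:00-11:20, 12:10-15:30 (subtract 6h to convert from UTC+6).
Yuki in UTC: 09:00-11:15, 12:10-16:50 (add 6h to convert from UTC-6).
Rina in UTC: 09:00-11:15, 11:55-15:15 (add 4h to convert from UTC-4).
Sven in UTC: 09:15-13:10, 13:55-15:40 (add 4h to convert from UTC-4).
Wendy in UTC: 09:05-11:45, 11:55-16:05, 16:55-17:00 (add 9h to convert from UTC-9).
Mateo in UTC: 09:00-13:40, 13:55-17:00 (add 6h to convert from UTC-6).
Priya ∩ Yuki: 09:00-11:15, 12:10-15:30.
Priya ∩ Yuki ∩ Rina: 09:00-11:15, 12:10-15:15.
Priya ∩ Yuki ∩ Rina ∩ Sven: 09:15-11:15, 12:10-13:10, 13:55-15:15.
Priya ∩ Yuki ∩ Rina ∩ Sven ∩ Wendy: 09:15-11:15, 12:10-13:10, 13:55-15:15.
Priya ∩ Yuki ∩ Rina ∩ Sven ∩ Wendy ∩ Mateo: 09:15-11:15, 12:10-13:10, 13:55-15:15.
Those are the intersection windows.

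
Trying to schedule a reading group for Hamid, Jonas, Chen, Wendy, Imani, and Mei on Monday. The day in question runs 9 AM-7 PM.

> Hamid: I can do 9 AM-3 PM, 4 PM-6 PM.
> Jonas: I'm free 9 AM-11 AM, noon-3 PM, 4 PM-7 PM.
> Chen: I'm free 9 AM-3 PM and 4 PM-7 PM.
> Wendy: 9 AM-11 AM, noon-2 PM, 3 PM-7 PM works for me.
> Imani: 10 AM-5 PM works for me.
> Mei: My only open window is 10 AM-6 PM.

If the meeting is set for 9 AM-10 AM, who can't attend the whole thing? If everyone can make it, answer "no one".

Hamid: free for 09:00-10:00. Jonas: free for 09:00-10:00. Chen: free for 09:00-10:00. Wendy: free for 09:00-10:00. Imani: not fully free for 09:00-10:00. Mei: not fully free for 09:00-10:00.

Imani, Mei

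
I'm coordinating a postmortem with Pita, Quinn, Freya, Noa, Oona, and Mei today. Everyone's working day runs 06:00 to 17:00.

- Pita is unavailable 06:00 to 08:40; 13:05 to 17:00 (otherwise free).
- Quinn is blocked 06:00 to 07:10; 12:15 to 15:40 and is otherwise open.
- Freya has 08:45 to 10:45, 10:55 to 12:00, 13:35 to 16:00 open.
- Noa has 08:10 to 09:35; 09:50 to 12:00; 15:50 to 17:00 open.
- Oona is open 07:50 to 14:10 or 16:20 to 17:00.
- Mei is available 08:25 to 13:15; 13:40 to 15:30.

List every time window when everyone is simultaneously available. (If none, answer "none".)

08:45-09:35, 09:50-10:45, 10:55-12:00

Pita free: 08:40-13:05 (invert busy blocks within the working day).
Quinn free: 07:10-12:15, 15:40-17:00 (invert busy blocks within the working day).
Freya free: 08:45-10:45, 10:55-12:00, 13:35-16:00.
Noa free: 08:10-09:35, 09:50-12:00, 15:50-17:00.
Oona free: 07:50-14:10, 16:20-17:00.
Mei free: 08:25-13:15, 13:40-15:30.
Pita ∩ Quinn: 08:40-12:15.
Pita ∩ Quinn ∩ Freya: 08:45-10:45, 10:55-12:00.
Pita ∩ Quinn ∩ Freya ∩ Noa: 08:45-09:35, 09:50-10:45, 10:55-12:00.
Pita ∩ Quinn ∩ Freya ∩ Noa ∩ Oona: 08:45-09:35, 09:50-10:45, 10:55-12:00.
Pita ∩ Quinn ∩ Freya ∩ Noa ∩ Oona ∩ Mei: 08:45-09:35, 09:50-10:45, 10:55-12:00.
Those are the intersection windows.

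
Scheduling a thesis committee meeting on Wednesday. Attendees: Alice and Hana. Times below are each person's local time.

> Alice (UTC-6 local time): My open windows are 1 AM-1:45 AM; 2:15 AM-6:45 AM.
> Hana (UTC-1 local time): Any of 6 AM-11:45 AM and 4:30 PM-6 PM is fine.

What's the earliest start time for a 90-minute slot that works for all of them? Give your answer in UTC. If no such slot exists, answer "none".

08:15

Alice in UTC: 07:00-07:45, 08:15-12:45 (add 6h to convert from UTC-6).
Hana in UTC: 07:00-12:45, 17:30-19:00 (add 1h to convert from UTC-1).
Alice ∩ Hana: 07:00-07:45, 08:15-12:45.
The first common window of at least 90 minutes is 08:15-12:45, so the earliest start is 08:15.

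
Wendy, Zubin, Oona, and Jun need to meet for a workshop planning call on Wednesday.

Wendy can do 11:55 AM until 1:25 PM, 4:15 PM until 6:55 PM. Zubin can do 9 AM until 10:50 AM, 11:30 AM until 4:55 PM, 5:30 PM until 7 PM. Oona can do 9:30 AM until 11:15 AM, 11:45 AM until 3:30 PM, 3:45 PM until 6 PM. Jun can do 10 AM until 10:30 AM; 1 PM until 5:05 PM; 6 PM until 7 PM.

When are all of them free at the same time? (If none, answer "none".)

13:00-13:25, 16:15-16:55

Wendy ∩ Zubin: 11:55-13:25, 16:15-16:55, 17:30-18:55.
Wendy ∩ Zubin ∩ Oona: 11:55-13:25, 16:15-16:55, 17:30-18:00.
Wendy ∩ Zubin ∩ Oona ∩ Jun: 13:00-13:25, 16:15-16:55.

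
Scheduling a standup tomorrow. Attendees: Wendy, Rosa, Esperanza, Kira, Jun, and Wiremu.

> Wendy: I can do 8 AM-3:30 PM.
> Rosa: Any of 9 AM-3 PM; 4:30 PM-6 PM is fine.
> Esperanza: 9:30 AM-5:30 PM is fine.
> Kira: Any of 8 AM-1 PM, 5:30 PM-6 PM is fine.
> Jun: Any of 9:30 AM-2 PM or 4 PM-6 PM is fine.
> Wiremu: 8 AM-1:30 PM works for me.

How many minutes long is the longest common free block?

Wendy ∩ Rosa: 09:00-15:00.
Wendy ∩ Rosa ∩ Esperanza: 09:30-15:00.
Wendy ∩ Rosa ∩ Esperanza ∩ Kira: 09:30-13:00.
Wendy ∩ Rosa ∩ Esperanza ∩ Kira ∩ Jun: 09:30-13:00.
Wendy ∩ Rosa ∩ Esperanza ∩ Kira ∩ Jun ∩ Wiremu: 09:30-13:00.
So the common availability across everyone is 09:30-13:00.
The longest is 09:30-13:00 at 210 minutes.

210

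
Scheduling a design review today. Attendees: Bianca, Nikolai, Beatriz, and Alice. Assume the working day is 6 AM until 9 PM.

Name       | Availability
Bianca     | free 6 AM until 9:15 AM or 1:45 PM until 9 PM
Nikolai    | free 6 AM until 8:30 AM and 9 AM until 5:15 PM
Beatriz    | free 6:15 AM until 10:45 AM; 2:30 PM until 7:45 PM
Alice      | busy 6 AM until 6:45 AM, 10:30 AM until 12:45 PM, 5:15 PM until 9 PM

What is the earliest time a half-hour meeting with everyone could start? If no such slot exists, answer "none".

Bianca free: 06:00-09:15, 13:45-21:00.
Nikolai free: 06:00-08:30, 09:00-17:15.
Beatriz free: 06:15-10:45, 14:30-19:45.
Alice free: 06:45-10:30, 12:45-17:15 (invert busy blocks within the working day).
Bianca ∩ Nikolai: 06:00-08:30, 09:00-09:15, 13:45-17:15.
Bianca ∩ Nikolai ∩ Beatriz: 06:15-08:30, 09:00-09:15, 14:30-17:15.
Bianca ∩ Nikolai ∩ Beatriz ∩ Alice: 06:45-08:30, 09:00-09:15, 14:30-17:15.
Those are the intersection windows.
The first common window of at least 30 minutes is 06:45-08:30, so the earliest start is 06:45.

06:45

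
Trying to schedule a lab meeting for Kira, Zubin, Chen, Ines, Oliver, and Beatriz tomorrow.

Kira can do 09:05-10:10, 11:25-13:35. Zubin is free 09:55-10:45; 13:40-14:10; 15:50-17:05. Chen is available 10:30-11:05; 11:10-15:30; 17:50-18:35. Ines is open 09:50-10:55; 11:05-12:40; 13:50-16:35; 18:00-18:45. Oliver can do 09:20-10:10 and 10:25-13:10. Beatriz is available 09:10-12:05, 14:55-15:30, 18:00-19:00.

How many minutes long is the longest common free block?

Kira ∩ Zubin: 09:55-10:10.
Kira ∩ Zubin ∩ Chen: ∅.
Kira ∩ Zubin ∩ Chen ∩ Ines: ∅.
Kira ∩ Zubin ∩ Chen ∩ Ines ∩ Oliver: ∅.
Kira ∩ Zubin ∩ Chen ∩ Ines ∩ Oliver ∩ Beatriz: ∅.
There is no time when everyone is free.
No common window exists, so the longest block is 0 minutes.

0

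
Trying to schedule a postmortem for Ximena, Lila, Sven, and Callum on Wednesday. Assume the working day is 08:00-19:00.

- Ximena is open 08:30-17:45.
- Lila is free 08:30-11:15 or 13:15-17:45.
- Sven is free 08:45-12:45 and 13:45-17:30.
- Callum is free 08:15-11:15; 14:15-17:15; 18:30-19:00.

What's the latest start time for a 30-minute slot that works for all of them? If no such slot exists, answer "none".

16:45

Ximena ∩ Lila: 08:30-11:15, 13:15-17:45.
Ximena ∩ Lila ∩ Sven: 08:45-11:15, 13:45-17:30.
Ximena ∩ Lila ∩ Sven ∩ Callum: 08:45-11:15, 14:15-17:15.
The last common window of at least 30 minutes is 14:15-17:15; a 30-minute meeting can start as late as 16:45 and still end by 17:15.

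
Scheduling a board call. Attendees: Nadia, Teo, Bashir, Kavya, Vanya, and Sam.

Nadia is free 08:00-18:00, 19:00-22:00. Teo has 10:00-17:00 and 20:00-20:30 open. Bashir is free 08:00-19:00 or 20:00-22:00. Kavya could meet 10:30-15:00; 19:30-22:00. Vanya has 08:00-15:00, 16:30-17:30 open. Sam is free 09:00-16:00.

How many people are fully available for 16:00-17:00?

Nadia, Teo, and Bashir can make the full 16:00-17:00 slot — that's 3.

3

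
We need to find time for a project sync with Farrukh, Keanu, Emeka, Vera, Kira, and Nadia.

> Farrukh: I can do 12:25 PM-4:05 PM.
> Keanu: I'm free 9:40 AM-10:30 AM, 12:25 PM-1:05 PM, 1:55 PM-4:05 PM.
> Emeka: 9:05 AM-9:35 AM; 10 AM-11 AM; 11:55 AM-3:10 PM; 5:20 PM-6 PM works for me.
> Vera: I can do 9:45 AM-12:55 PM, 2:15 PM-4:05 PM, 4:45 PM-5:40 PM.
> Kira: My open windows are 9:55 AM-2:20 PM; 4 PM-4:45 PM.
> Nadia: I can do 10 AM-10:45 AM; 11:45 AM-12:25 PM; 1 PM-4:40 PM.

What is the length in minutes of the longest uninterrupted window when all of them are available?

5

Farrukh ∩ Keanu: 12:25-13:05, 13:55-16:05.
Farrukh ∩ Keanu ∩ Emeka: 12:25-13:05, 13:55-15:10.
Farrukh ∩ Keanu ∩ Emeka ∩ Vera: 12:25-12:55, 14:15-15:10.
Farrukh ∩ Keanu ∩ Emeka ∩ Vera ∩ Kira: 12:25-12:55, 14:15-14:20.
Farrukh ∩ Keanu ∩ Emeka ∩ Vera ∩ Kira ∩ Nadia: 14:15-14:20.
The longest is 14:15-14:20 at 5 minutes.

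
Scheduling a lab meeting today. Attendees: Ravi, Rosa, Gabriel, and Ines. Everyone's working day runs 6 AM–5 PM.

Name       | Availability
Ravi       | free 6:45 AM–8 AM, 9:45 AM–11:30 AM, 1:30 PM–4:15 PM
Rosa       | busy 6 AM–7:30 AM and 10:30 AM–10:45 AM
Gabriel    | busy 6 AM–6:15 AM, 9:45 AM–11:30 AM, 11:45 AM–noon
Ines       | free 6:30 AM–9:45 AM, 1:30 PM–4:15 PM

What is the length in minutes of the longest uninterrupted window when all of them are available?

165

Ravi free: 06:45-08:00, 09:45-11:30, 13:30-16:15.
Rosa free: 07:30-10:30, 10:45-17:00 (invert busy blocks within the working day).
Gabriel free: 06:15-09:45, 11:30-11:45, 12:00-17:00 (invert busy blocks within the working day).
Ines free: 06:30-09:45, 13:30-16:15.
Ravi ∩ Rosa: 07:30-08:00, 09:45-10:30, 10:45-11:30, 13:30-16:15.
Ravi ∩ Rosa ∩ Gabriel: 07:30-08:00, 13:30-16:15.
Ravi ∩ Rosa ∩ Gabriel ∩ Ines: 07:30-08:00, 13:30-16:15.
So the common availability across everyone is 07:30-08:00, 13:30-16:15.
The longest is 13:30-16:15 at 165 minutes.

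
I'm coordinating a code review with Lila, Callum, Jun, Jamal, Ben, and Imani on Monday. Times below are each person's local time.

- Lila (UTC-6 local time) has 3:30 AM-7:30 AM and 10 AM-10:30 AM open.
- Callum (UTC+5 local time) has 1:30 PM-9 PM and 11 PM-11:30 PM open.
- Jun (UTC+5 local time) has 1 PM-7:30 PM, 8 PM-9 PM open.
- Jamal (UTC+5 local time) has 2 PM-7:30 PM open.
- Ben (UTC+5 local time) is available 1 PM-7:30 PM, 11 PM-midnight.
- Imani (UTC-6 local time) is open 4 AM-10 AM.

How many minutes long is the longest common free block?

Lila in UTC: 09:30-13:30, 16:00-16:30 (add 6h to convert from UTC-6).
Callum in UTC: 08:30-16:00, 18:00-18:30 (subtract 5h to convert from UTC+5).
Jun in UTC: 08:00-14:30, 15:00-16:00 (subtract 5h to convert from UTC+5).
Jamal in UTC: 09:00-14:30 (subtract 5h to convert from UTC+5).
Ben in UTC: 08:00-14:30, 18:00-19:00 (subtract 5h to convert from UTC+5).
Imani in UTC: 10:00-16:00 (add 6h to convert from UTC-6).
Lila ∩ Callum: 09:30-13:30.
Lila ∩ Callum ∩ Jun: 09:30-13:30.
Lila ∩ Callum ∩ Jun ∩ Jamal: 09:30-13:30.
Lila ∩ Callum ∩ Jun ∩ Jamal ∩ Ben: 09:30-13:30.
Lila ∩ Callum ∩ Jun ∩ Jamal ∩ Ben ∩ Imani: 10:00-13:30.
The longest is 10:00-13:30 at 210 minutes.

210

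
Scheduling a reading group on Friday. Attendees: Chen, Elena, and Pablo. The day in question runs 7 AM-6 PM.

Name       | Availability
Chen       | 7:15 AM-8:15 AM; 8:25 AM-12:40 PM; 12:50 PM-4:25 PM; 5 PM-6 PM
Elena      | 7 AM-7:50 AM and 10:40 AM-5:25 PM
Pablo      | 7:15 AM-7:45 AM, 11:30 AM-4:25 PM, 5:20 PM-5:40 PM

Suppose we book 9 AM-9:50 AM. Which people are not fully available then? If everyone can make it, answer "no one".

Elena, Pablo

Chen: free for 09:00-09:50. Elena: not fully free for 09:00-09:50. Pablo: not fully free for 09:00-09:50.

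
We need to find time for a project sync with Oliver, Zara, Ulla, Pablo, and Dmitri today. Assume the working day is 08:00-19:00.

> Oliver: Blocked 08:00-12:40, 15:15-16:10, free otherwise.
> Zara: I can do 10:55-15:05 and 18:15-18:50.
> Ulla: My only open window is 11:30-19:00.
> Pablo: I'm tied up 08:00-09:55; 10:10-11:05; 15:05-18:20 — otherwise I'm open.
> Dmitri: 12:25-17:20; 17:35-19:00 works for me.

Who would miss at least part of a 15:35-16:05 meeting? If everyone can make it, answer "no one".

Oliver, Pablo, Zara

Oliver free: 12:40-15:15, 16:10-19:00 (invert busy blocks within the working day).
Zara free: 10:55-15:05, 18:15-18:50.
Ulla free: 11:30-19:00.
Pablo free: 09:55-10:10, 11:05-15:05, 18:20-19:00 (invert busy blocks within the working day).
Dmitri free: 12:25-17:20, 17:35-19:00.
Oliver: not fully free for 15:35-16:05. Zara: not fully free for 15:35-16:05. Ulla: free for 15:35-16:05. Pablo: not fully free for 15:35-16:05. Dmitri: free for 15:35-16:05.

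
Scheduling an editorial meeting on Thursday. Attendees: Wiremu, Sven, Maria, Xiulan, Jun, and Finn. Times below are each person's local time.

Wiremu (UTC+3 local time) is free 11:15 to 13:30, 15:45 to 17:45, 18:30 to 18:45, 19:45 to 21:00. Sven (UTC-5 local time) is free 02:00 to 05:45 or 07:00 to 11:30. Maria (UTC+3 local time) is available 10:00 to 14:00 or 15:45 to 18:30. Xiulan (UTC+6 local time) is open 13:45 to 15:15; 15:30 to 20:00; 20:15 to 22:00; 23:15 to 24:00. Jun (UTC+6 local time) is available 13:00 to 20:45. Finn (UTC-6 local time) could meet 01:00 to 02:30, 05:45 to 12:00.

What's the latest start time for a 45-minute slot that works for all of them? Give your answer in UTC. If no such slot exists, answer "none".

Wiremu in UTC: 08:15-10:30, 12:45-14:45, 15:30-15:45, 16:45-18:00 (subtract 3h to convert from UTC+3).
Sven in UTC: 07:00-10:45, 12:00-16:30 (add 5h to convert from UTC-5).
Maria in UTC: 07:00-11:00, 12:45-15:30 (subtract 3h to convert from UTC+3).
Xiulan in UTC: 07:45-09:15, 09:30-14:00, 14:15-16:00, 17:15-18:00 (subtract 6h to convert from UTC+6).
Jun in UTC: 07:00-14:45 (subtract 6h to convert from UTC+6).
Finn in UTC: 07:00-08:30, 11:45-18:00 (add 6h to convert from UTC-6).
Wiremu ∩ Sven: 08:15-10:30, 12:45-14:45, 15:30-15:45.
Wiremu ∩ Sven ∩ Maria: 08:15-10:30, 12:45-14:45.
Wiremu ∩ Sven ∩ Maria ∩ Xiulan: 08:15-09:15, 09:30-10:30, 12:45-14:00, 14:15-14:45.
Wiremu ∩ Sven ∩ Maria ∩ Xiulan ∩ Jun: 08:15-09:15, 09:30-10:30, 12:45-14:00, 14:15-14:45.
Wiremu ∩ Sven ∩ Maria ∩ Xiulan ∩ Jun ∩ Finn: 08:15-08:30, 12:45-14:00, 14:15-14:45.
Those are the intersection windows.
The last common window of at least 45 minutes is 12:45-14:00; a 45-minute meeting can start as late as 13:15 and still end by 14:00.

13:15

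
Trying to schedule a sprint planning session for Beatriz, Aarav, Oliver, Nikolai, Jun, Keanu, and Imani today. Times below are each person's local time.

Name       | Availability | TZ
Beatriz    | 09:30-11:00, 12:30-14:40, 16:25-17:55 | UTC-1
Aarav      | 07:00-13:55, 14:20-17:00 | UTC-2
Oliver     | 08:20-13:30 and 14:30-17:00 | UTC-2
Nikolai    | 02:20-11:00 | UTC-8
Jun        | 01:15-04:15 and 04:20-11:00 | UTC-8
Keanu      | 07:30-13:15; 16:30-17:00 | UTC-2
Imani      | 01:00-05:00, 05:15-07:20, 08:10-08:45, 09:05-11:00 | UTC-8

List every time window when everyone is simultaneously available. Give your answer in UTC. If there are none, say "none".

10:30-12:00, 13:30-15:15, 18:30-18:55

Beatriz in UTC: 10:30-12:00, 13:30-15:40, 17:25-18:55 (add 1h to convert from UTC-1).
Aarav in UTC: 09:00-15:55, 16:20-19:00 (add 2h to convert from UTC-2).
Oliver in UTC: 10:20-15:30, 16:30-19:00 (add 2h to convert from UTC-2).
Nikolai in UTC: 10:20-19:00 (add 8h to convert from UTC-8).
Jun in UTC: 09:15-12:15, 12:20-19:00 (add 8h to convert from UTC-8).
Keanu in UTC: 09:30-15:15, 18:30-19:00 (add 2h to convert from UTC-2).
Imani in UTC: 09:00-13:00, 13:15-15:20, 16:10-16:45, 17:05-19:00 (add 8h to convert from UTC-8).
Beatriz ∩ Aarav: 10:30-12:00, 13:30-15:40, 17:25-18:55.
Beatriz ∩ Aarav ∩ Oliver: 10:30-12:00, 13:30-15:30, 17:25-18:55.
Beatriz ∩ Aarav ∩ Oliver ∩ Nikolai: 10:30-12:00, 13:30-15:30, 17:25-18:55.
Beatriz ∩ Aarav ∩ Oliver ∩ Nikolai ∩ Jun: 10:30-12:00, 13:30-15:30, 17:25-18:55.
Beatriz ∩ Aarav ∩ Oliver ∩ Nikolai ∩ Jun ∩ Keanu: 10:30-12:00, 13:30-15:15, 18:30-18:55.
Beatriz ∩ Aarav ∩ Oliver ∩ Nikolai ∩ Jun ∩ Keanu ∩ Imani: 10:30-12:00, 13:30-15:15, 18:30-18:55.
Those are the intersection windows.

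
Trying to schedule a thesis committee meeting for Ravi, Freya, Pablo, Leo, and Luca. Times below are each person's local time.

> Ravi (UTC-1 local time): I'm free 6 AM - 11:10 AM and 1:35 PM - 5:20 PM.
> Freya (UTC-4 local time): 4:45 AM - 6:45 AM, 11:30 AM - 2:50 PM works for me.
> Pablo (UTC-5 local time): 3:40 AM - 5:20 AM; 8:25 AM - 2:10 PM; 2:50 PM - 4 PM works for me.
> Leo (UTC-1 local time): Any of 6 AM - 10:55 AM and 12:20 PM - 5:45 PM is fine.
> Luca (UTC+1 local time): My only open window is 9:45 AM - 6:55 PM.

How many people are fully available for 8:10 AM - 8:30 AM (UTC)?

Ravi in UTC: 07:00-12:10, 14:35-18:20 (add 1h to convert from UTC-1).
Freya in UTC: 08:45-10:45, 15:30-18:50 (add 4h to convert from UTC-4).
Pablo in UTC: 08:40-10:20, 13:25-19:10, 19:50-21:00 (add 5h to convert from UTC-5).
Leo in UTC: 07:00-11:55, 13:20-18:45 (add 1h to convert from UTC-1).
Luca in UTC: 08:45-17:55 (subtract 1h to convert from UTC+1).
Ravi and Leo can make the full 08:10-08:30 slot — that's 2.

2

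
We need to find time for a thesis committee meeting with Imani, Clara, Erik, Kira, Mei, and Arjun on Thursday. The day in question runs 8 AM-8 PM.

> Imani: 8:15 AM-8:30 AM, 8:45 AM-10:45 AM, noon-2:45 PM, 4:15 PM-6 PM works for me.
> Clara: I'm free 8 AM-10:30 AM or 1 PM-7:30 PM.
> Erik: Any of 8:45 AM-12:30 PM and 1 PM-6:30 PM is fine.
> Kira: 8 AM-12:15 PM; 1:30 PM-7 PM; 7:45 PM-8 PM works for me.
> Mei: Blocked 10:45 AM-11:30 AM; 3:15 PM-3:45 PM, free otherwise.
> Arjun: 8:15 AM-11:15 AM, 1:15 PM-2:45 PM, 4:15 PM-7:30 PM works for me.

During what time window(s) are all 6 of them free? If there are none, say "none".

Imani free: 08:15-08:30, 08:45-10:45, 12:00-14:45, 16:15-18:00.
Clara free: 08:00-10:30, 13:00-19:30.
Erik free: 08:45-12:30, 13:00-18:30.
Kira free: 08:00-12:15, 13:30-19:00, 19:45-20:00.
Mei free: 08:00-10:45, 11:30-15:15, 15:45-20:00 (invert busy blocks within the working day).
Arjun free: 08:15-11:15, 13:15-14:45, 16:15-19:30.
Imani ∩ Clara: 08:15-08:30, 08:45-10:30, 13:00-14:45, 16:15-18:00.
Imani ∩ Clara ∩ Erik: 08:45-10:30, 13:00-14:45, 16:15-18:00.
Imani ∩ Clara ∩ Erik ∩ Kira: 08:45-10:30, 13:30-14:45, 16:15-18:00.
Imani ∩ Clara ∩ Erik ∩ Kira ∩ Mei: 08:45-10:30, 13:30-14:45, 16:15-18:00.
Imani ∩ Clara ∩ Erik ∩ Kira ∩ Mei ∩ Arjun: 08:45-10:30, 13:30-14:45, 16:15-18:00.

08:45-10:30, 13:30-14:45, 16:15-18:00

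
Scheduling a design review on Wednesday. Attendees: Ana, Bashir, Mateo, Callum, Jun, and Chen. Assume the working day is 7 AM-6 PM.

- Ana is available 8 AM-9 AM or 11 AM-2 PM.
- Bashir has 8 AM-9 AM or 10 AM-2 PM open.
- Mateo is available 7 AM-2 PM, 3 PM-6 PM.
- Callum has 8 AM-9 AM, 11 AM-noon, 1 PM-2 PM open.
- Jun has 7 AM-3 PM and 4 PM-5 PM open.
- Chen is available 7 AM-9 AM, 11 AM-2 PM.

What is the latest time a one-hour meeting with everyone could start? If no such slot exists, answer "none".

13:00

Ana ∩ Bashir: 08:00-09:00, 11:00-14:00.
Ana ∩ Bashir ∩ Mateo: 08:00-09:00, 11:00-14:00.
Ana ∩ Bashir ∩ Mateo ∩ Callum: 08:00-09:00, 11:00-12:00, 13:00-14:00.
Ana ∩ Bashir ∩ Mateo ∩ Callum ∩ Jun: 08:00-09:00, 11:00-12:00, 13:00-14:00.
Ana ∩ Bashir ∩ Mateo ∩ Callum ∩ Jun ∩ Chen: 08:00-09:00, 11:00-12:00, 13:00-14:00.
The last common window of at least 60 minutes is 13:00-14:00; a 60-minute meeting can start as late as 13:00 and still end by 14:00.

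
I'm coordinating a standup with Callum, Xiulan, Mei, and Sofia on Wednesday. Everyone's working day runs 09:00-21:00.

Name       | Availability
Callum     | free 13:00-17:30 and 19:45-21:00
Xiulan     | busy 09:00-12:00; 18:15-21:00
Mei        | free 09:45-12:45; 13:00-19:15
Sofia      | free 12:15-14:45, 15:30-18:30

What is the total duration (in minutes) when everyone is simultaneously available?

Callum free: 13:00-17:30, 19:45-21:00.
Xiulan free: 12:00-18:15 (invert busy blocks within the working day).
Mei free: 09:45-12:45, 13:00-19:15.
Sofia free: 12:15-14:45, 15:30-18:30.
Callum ∩ Xiulan: 13:00-17:30.
Callum ∩ Xiulan ∩ Mei: 13:00-17:30.
Callum ∩ Xiulan ∩ Mei ∩ Sofia: 13:00-14:45, 15:30-17:30.
So the common availability across everyone is 13:00-14:45, 15:30-17:30.
Summing the common windows: 105 + 120 = 225 minutes.

225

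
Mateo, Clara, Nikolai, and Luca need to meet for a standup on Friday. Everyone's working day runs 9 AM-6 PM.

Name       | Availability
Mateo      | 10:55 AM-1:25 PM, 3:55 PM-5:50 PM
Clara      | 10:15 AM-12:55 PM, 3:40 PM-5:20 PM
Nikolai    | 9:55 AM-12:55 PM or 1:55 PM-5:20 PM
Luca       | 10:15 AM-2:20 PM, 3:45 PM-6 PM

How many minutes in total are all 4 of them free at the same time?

Mateo ∩ Clara: 10:55-12:55, 15:55-17:20.
Mateo ∩ Clara ∩ Nikolai: 10:55-12:55, 15:55-17:20.
Mateo ∩ Clara ∩ Nikolai ∩ Luca: 10:55-12:55, 15:55-17:20.
Summing the common windows: 120 + 85 = 205 minutes.

205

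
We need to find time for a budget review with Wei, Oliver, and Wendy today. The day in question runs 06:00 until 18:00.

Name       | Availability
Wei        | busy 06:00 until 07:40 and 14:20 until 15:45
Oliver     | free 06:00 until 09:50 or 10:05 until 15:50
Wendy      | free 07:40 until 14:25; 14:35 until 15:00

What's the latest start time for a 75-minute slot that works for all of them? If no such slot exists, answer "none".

Wei free: 07:40-14:20, 15:45-18:00 (invert busy blocks within the working day).
Oliver free: 06:00-09:50, 10:05-15:50.
Wendy free: 07:40-14:25, 14:35-15:00.
Wei ∩ Oliver: 07:40-09:50, 10:05-14:20, 15:45-15:50.
Wei ∩ Oliver ∩ Wendy: 07:40-09:50, 10:05-14:20.
So the common availability across everyone is 07:40-09:50, 10:05-14:20.
The last common window of at least 75 minutes is 10:05-14:20; a 75-minute meeting can start as late as 13:05 and still end by 14:20.

13:05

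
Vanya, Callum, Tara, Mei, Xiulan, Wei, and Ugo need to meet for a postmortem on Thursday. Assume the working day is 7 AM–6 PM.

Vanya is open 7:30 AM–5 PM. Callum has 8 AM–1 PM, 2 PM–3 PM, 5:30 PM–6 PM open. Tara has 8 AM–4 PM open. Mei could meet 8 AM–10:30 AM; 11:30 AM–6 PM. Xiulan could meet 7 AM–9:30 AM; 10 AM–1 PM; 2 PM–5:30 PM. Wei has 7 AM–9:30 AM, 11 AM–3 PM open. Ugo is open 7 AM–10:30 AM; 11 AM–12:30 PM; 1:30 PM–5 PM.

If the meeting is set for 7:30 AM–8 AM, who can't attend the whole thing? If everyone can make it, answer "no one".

Vanya: free for 07:30-08:00. Callum: not fully free for 07:30-08:00. Tara: not fully free for 07:30-08:00. Mei: not fully free for 07:30-08:00. Xiulan: free for 07:30-08:00. Wei: free for 07:30-08:00. Ugo: free for 07:30-08:00.

Callum, Mei, Tara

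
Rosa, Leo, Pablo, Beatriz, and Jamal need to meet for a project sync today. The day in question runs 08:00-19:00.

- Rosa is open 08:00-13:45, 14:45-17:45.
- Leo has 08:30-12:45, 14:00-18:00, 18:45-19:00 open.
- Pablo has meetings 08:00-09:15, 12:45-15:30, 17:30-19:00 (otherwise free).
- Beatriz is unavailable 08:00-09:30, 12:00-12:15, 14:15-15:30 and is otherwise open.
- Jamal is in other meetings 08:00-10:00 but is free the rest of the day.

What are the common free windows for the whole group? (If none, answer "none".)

10:00-12:00, 12:15-12:45, 15:30-17:30

Rosa free: 08:00-13:45, 14:45-17:45.
Leo free: 08:30-12:45, 14:00-18:00, 18:45-19:00.
Pablo free: 09:15-12:45, 15:30-17:30 (invert busy blocks within the working day).
Beatriz free: 09:30-12:00, 12:15-14:15, 15:30-19:00 (invert busy blocks within the working day).
Jamal free: 10:00-19:00 (invert busy blocks within the working day).
Rosa ∩ Leo: 08:30-12:45, 14:45-17:45.
Rosa ∩ Leo ∩ Pablo: 09:15-12:45, 15:30-17:30.
Rosa ∩ Leo ∩ Pablo ∩ Beatriz: 09:30-12:00, 12:15-12:45, 15:30-17:30.
Rosa ∩ Leo ∩ Pablo ∩ Beatriz ∩ Jamal: 10:00-12:00, 12:15-12:45, 15:30-17:30.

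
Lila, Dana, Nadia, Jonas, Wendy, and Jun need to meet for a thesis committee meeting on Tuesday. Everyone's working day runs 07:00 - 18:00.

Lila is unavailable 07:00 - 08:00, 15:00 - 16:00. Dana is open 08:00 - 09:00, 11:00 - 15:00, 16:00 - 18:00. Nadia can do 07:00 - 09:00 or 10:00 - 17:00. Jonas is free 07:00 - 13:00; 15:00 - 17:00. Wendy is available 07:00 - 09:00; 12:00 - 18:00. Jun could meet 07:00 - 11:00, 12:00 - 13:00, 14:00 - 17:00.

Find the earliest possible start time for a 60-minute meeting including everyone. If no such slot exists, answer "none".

Lila free: 08:00-15:00, 16:00-18:00 (invert busy blocks within the working day).
Dana free: 08:00-09:00, 11:00-15:00, 16:00-18:00.
Nadia free: 07:00-09:00, 10:00-17:00.
Jonas free: 07:00-13:00, 15:00-17:00.
Wendy free: 07:00-09:00, 12:00-18:00.
Jun free: 07:00-11:00, 12:00-13:00, 14:00-17:00.
Lila ∩ Dana: 08:00-09:00, 11:00-15:00, 16:00-18:00.
Lila ∩ Dana ∩ Nadia: 08:00-09:00, 11:00-15:00, 16:00-17:00.
Lila ∩ Dana ∩ Nadia ∩ Jonas: 08:00-09:00, 11:00-13:00, 16:00-17:00.
Lila ∩ Dana ∩ Nadia ∩ Jonas ∩ Wendy: 08:00-09:00, 12:00-13:00, 16:00-17:00.
Lila ∩ Dana ∩ Nadia ∩ Jonas ∩ Wendy ∩ Jun: 08:00-09:00, 12:00-13:00, 16:00-17:00.
The first common window of at least 60 minutes is 08:00-09:00, so the earliest start is 08:00.

08:00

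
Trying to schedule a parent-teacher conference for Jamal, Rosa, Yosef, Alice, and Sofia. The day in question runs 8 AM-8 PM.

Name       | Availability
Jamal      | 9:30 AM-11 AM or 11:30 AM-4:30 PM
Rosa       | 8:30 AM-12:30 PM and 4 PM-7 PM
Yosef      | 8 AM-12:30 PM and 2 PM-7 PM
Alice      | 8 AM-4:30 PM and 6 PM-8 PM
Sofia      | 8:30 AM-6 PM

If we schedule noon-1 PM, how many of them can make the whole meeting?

Jamal, Alice, and Sofia can make the full 12:00-13:00 slot — that's 3.

3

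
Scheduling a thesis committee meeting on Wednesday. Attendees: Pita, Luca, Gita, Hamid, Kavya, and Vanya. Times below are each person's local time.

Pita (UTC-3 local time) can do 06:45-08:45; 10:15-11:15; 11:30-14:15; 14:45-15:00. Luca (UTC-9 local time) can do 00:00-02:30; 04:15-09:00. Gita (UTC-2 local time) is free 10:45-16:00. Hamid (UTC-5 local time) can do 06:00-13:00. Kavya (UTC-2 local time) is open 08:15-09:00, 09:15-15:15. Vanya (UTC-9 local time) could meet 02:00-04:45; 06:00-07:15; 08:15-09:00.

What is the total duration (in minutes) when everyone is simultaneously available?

105

Pita in UTC: 09:45-11:45, 13:15-14:15, 14:30-17:15, 17:45-18:00 (add 3h to convert from UTC-3).
Luca in UTC: 09:00-11:30, 13:15-18:00 (add 9h to convert from UTC-9).
Gita in UTC: 12:45-18:00 (add 2h to convert from UTC-2).
Hamid in UTC: 11:00-18:00 (add 5h to convert from UTC-5).
Kavya in UTC: 10:15-11:00, 11:15-17:15 (add 2h to convert from UTC-2).
Vanya in UTC: 11:00-13:45, 15:00-16:15, 17:15-18:00 (add 9h to convert from UTC-9).
Pita ∩ Luca: 09:45-11:30, 13:15-14:15, 14:30-17:15, 17:45-18:00.
Pita ∩ Luca ∩ Gita: 13:15-14:15, 14:30-17:15, 17:45-18:00.
Pita ∩ Luca ∩ Gita ∩ Hamid: 13:15-14:15, 14:30-17:15, 17:45-18:00.
Pita ∩ Luca ∩ Gita ∩ Hamid ∩ Kavya: 13:15-14:15, 14:30-17:15.
Pita ∩ Luca ∩ Gita ∩ Hamid ∩ Kavya ∩ Vanya: 13:15-13:45, 15:00-16:15.
Those are the intersection windows.
Summing the common windows: 30 + 75 = 105 minutes.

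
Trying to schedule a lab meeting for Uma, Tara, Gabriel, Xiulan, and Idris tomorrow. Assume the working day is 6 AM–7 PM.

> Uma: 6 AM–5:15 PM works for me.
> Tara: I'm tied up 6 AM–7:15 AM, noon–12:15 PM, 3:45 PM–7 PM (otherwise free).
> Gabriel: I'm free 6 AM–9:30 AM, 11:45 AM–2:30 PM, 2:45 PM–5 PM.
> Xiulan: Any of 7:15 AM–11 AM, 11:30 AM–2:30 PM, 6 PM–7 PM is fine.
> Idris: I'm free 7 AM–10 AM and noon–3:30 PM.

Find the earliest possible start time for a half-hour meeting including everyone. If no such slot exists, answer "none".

Uma free: 06:00-17:15.
Tara free: 07:15-12:00, 12:15-15:45 (invert busy blocks within the working day).
Gabriel free: 06:00-09:30, 11:45-14:30, 14:45-17:00.
Xiulan free: 07:15-11:00, 11:30-14:30, 18:00-19:00.
Idris free: 07:00-10:00, 12:00-15:30.
Uma ∩ Tara: 07:15-12:00, 12:15-15:45.
Uma ∩ Tara ∩ Gabriel: 07:15-09:30, 11:45-12:00, 12:15-14:30, 14:45-15:45.
Uma ∩ Tara ∩ Gabriel ∩ Xiulan: 07:15-09:30, 11:45-12:00, 12:15-14:30.
Uma ∩ Tara ∩ Gabriel ∩ Xiulan ∩ Idris: 07:15-09:30, 12:15-14:30.
So the common availability across everyone is 07:15-09:30, 12:15-14:30.
The first common window of at least 30 minutes is 07:15-09:30, so the earliest start is 07:15.

07:15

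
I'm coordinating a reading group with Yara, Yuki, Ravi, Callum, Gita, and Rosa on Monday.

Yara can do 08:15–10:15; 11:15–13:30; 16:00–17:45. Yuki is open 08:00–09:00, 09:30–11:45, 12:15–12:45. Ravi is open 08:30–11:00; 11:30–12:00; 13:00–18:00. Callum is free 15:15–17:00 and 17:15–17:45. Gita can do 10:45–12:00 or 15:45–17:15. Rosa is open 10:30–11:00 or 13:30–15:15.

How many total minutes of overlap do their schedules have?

0

Yara ∩ Yuki: 08:15-09:00, 09:30-10:15, 11:15-11:45, 12:15-12:45.
Yara ∩ Yuki ∩ Ravi: 08:30-09:00, 09:30-10:15, 11:30-11:45.
Yara ∩ Yuki ∩ Ravi ∩ Callum: ∅.
Yara ∩ Yuki ∩ Ravi ∩ Callum ∩ Gita: ∅.
Yara ∩ Yuki ∩ Ravi ∩ Callum ∩ Gita ∩ Rosa: ∅.
There is no time when everyone is free.
There is no common window, so the total is 0 minutes.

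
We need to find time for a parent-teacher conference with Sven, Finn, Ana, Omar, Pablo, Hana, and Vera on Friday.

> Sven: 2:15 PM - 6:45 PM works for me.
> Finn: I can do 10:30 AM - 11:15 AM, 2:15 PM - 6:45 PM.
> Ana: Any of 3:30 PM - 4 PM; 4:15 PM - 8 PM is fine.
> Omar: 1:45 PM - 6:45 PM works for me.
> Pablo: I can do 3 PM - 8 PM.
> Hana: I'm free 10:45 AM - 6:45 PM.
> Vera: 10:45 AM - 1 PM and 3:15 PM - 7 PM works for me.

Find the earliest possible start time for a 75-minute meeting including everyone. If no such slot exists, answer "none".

16:15

Sven ∩ Finn: 14:15-18:45.
Sven ∩ Finn ∩ Ana: 15:30-16:00, 16:15-18:45.
Sven ∩ Finn ∩ Ana ∩ Omar: 15:30-16:00, 16:15-18:45.
Sven ∩ Finn ∩ Ana ∩ Omar ∩ Pablo: 15:30-16:00, 16:15-18:45.
Sven ∩ Finn ∩ Ana ∩ Omar ∩ Pablo ∩ Hana: 15:30-16:00, 16:15-18:45.
Sven ∩ Finn ∩ Ana ∩ Omar ∩ Pablo ∩ Hana ∩ Vera: 15:30-16:00, 16:15-18:45.
Those are the intersection windows.
The first common window of at least 75 minutes is 16:15-18:45, so the earliest start is 16:15.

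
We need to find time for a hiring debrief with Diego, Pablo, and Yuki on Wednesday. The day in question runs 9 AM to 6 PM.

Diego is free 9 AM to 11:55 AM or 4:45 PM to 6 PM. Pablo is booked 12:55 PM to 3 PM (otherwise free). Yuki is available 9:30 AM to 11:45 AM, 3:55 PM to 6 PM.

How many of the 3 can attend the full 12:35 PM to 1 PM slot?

0

Diego free: 09:00-11:55, 16:45-18:00.
Pablo free: 09:00-12:55, 15:00-18:00 (invert busy blocks within the working day).
Yuki free: 09:30-11:45, 15:55-18:00.
nobody can make the full 12:35-13:00 slot — that's 0.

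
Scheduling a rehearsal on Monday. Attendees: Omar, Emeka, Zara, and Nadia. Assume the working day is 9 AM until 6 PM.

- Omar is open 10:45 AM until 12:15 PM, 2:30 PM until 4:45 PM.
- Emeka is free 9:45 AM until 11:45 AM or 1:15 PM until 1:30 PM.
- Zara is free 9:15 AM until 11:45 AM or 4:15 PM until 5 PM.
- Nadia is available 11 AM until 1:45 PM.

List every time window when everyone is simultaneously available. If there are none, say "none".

11:00-11:45

Omar ∩ Emeka: 10:45-11:45.
Omar ∩ Emeka ∩ Zara: 10:45-11:45.
Omar ∩ Emeka ∩ Zara ∩ Nadia: 11:00-11:45.
Those are the intersection windows.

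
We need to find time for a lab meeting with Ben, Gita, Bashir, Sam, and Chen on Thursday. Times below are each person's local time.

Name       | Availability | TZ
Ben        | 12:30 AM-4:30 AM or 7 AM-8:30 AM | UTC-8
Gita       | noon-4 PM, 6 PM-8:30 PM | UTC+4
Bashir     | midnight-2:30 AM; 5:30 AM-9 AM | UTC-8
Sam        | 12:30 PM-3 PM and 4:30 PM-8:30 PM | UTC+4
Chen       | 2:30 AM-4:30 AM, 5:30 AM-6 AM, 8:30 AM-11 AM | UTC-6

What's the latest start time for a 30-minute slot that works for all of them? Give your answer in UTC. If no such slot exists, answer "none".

16:00

Ben in UTC: 08:30-12:30, 15:00-16:30 (add 8h to convert from UTC-8).
Gita in UTC: 08:00-12:00, 14:00-16:30 (subtract 4h to convert from UTC+4).
Bashir in UTC: 08:00-10:30, 13:30-17:00 (add 8h to convert from UTC-8).
Sam in UTC: 08:30-11:00, 12:30-16:30 (subtract 4h to convert from UTC+4).
Chen in UTC: 08:30-10:30, 11:30-12:00, 14:30-17:00 (add 6h to convert from UTC-6).
Ben ∩ Gita: 08:30-12:00, 15:00-16:30.
Ben ∩ Gita ∩ Bashir: 08:30-10:30, 15:00-16:30.
Ben ∩ Gita ∩ Bashir ∩ Sam: 08:30-10:30, 15:00-16:30.
Ben ∩ Gita ∩ Bashir ∩ Sam ∩ Chen: 08:30-10:30, 15:00-16:30.
The last common window of at least 30 minutes is 15:00-16:30; a 30-minute meeting can start as late as 16:00 and still end by 16:30.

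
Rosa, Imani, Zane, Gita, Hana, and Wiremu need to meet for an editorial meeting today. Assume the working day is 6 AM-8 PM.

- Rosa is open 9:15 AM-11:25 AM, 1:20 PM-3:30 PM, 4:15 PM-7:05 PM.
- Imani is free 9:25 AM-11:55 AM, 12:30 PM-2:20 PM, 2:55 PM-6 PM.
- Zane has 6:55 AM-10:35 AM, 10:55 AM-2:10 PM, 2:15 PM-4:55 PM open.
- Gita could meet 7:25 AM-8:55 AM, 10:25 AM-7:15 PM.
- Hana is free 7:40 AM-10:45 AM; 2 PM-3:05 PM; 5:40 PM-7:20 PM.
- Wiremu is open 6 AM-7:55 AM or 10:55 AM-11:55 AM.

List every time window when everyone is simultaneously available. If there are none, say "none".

none

Rosa ∩ Imani: 09:25-11:25, 13:20-14:20, 14:55-15:30, 16:15-18:00.
Rosa ∩ Imani ∩ Zane: 09:25-10:35, 10:55-11:25, 13:20-14:10, 14:15-14:20, 14:55-15:30, 16:15-16:55.
Rosa ∩ Imani ∩ Zane ∩ Gita: 10:25-10:35, 10:55-11:25, 13:20-14:10, 14:15-14:20, 14:55-15:30, 16:15-16:55.
Rosa ∩ Imani ∩ Zane ∩ Gita ∩ Hana: 10:25-10:35, 14:00-14:10, 14:15-14:20, 14:55-15:05.
Rosa ∩ Imani ∩ Zane ∩ Gita ∩ Hana ∩ Wiremu: ∅.
There is no time when everyone is free.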